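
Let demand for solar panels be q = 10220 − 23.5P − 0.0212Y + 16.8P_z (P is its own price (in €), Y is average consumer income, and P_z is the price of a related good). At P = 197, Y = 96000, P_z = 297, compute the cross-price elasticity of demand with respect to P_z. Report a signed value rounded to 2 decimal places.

0.58

At the given values, q = 10220 − 23.5(197) − 0.0212(96000) + 16.8(297) = 8544.9.
∂q/∂P_z = 16.8.
E = (16.8) × (297/8544.9) = 0.5839…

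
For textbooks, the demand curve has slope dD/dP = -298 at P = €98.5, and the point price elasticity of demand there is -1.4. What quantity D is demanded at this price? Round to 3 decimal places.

20966.429

Ed = (dD/dP)·(P/D) ⇒ D = (dD/dP)·P/Ed = (-298)·98.5/(-1.4) = 20966.42857…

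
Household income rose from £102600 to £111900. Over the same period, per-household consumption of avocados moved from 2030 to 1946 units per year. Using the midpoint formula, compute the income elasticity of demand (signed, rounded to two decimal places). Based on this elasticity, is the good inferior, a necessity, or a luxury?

-0.49; inferior

%ΔQ = (1946 − 2030)/[( 2030 + 1946)/2] = -84/1988 = -0.042253…
%ΔIncome = (111900 − 102600)/[( 102600 + 111900)/2] = 9300/107250 = 0.086713…
E_income = (-84/1988) / (9300/107250) = -0.4872…
E_income < 0 ⇒ inferior good.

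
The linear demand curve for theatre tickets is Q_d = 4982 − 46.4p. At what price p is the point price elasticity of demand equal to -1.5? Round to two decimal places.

64.42

Ed = −46.4p/(4982 − 46.4p). Set this equal to -1.5:
46.4p = 1.5·(4982 − 46.4p) ⇒ 46.4p(1 + 1.5) = 1.5·4982
p = 1.5·4982 / (46.4·2.5) = 64.4224…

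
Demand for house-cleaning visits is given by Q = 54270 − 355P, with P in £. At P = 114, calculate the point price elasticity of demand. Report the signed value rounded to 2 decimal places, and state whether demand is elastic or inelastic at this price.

-2.93; elastic

dQ/dP = −355. At P = 114, Q = 54270 − 355(114) = 13800.
Ed = (dQ/dP)·(P/Q) = −355 × (114/13800) = -2.9326…
|Ed| = 2.93 > 1, so demand is elastic.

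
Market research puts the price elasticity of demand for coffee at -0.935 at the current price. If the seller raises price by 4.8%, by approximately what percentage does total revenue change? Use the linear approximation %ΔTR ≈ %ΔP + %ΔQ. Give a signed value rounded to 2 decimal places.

%ΔQ ≈ Ed × %ΔP = (-0.935) × (+4.8%) = -4.4880%
%ΔTR ≈ %ΔP + %ΔQ = (+4.8%) + (-4.4880%) = +0.3120%

+0.31%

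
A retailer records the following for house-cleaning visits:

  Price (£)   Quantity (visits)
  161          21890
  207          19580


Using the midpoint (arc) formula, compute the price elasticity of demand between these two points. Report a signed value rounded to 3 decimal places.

-0.446

%ΔQ = (19580 − 21890) / [(21890 + 19580)/2] = -2310/20735 = -0.111405…
%ΔP = (207 − 161) / [(161 + 207)/2] = 46/184 = 0.25
Arc Ed = %ΔQ / %ΔP = (-2310/20735) / (46/184) = -0.44562…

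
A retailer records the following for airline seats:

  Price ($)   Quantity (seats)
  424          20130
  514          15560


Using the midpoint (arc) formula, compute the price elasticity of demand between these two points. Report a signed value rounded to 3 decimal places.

%ΔQ = (15560 − 20130) / [(20130 + 15560)/2] = -4570/17845 = -0.256094…
%ΔP = (514 − 424) / [(424 + 514)/2] = 90/469 = 0.191897…
Arc Ed = %ΔQ / %ΔP = (-4570/17845) / (90/469) = -1.33453…

-1.335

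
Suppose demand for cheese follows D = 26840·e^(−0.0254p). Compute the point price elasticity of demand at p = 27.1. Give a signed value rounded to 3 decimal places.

-0.688

dD/dp = −0.0254·D = -342.511. At p = 27.1, D = 13484.7.
Ed = (dD/dp)·(p/D) = (-342.511) × (27.1/13484.7) = -0.68834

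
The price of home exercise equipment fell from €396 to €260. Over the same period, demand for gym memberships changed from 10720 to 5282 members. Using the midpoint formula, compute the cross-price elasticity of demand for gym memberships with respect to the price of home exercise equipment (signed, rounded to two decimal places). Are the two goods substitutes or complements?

%ΔQ_{gym memberships} = (5282 − 10720)/avg = -5438/8001 = -0.679665…
%ΔP_{home exercise equipment} = (260 − 396)/avg = -136/328 = -0.414634…
E_cross = (-5438/8001) / (-136/328) = 1.6391…
E_cross > 0 ⇒ the goods are substitutes.

1.64; substitutes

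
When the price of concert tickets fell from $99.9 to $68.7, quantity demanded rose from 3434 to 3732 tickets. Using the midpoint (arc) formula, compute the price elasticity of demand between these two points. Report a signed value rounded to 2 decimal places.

-0.22

%ΔQ = (3732 − 3434) / [(3434 + 3732)/2] = 298/3583 = 0.083170…
%ΔP = (68.7 − 99.9) / [(99.9 + 68.7)/2] = -31.2/84.3 = -0.370106…
Arc Ed = %ΔQ / %ΔP = (298/3583) / (-31.2/84.3) = -0.2247…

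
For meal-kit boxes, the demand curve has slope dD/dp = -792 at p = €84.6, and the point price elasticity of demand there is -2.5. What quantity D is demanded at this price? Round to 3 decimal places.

Ed = (dD/dp)·(p/D) ⇒ D = (dD/dp)·p/Ed = (-792)·84.6/(-2.5) = 26801.28

26801.280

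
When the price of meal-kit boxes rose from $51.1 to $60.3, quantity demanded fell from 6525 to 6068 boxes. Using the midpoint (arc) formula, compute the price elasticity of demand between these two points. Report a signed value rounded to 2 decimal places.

%ΔQ = (6068 − 6525) / [(6525 + 6068)/2] = -457/6296.5 = -0.072580…
%ΔP = (60.3 − 51.1) / [(51.1 + 60.3)/2] = 9.2/55.7 = 0.165170…
Arc Ed = %ΔQ / %ΔP = (-457/6296.5) / (9.2/55.7) = -0.4394…

-0.44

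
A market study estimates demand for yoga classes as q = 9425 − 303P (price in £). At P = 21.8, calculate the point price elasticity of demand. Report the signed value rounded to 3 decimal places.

dq/dP = −303. At P = 21.8, q = 9425 − 303(21.8) = 2819.6.
Ed = (dq/dP)·(P/q) = −303 × (21.8/2819.6) = -2.34267…

-2.343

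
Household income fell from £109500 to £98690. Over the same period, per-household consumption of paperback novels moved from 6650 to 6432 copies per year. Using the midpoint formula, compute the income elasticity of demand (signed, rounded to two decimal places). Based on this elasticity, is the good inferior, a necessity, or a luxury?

%ΔQ = (6432 − 6650)/[( 6650 + 6432)/2] = -218/6541 = -0.033328…
%ΔIncome = (98690 − 109500)/[( 109500 + 98690)/2] = -10810/104095 = -0.103847…
E_income = (-218/6541) / (-10810/104095) = 0.3209…
0 < E_income < 1 ⇒ normal good, necessity.

0.32; necessity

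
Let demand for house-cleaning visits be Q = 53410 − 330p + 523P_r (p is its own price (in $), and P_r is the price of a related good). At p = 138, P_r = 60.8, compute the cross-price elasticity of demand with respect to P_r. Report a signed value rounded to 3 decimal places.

0.802

At the given values, Q = 53410 − 330(138) + 523(60.8) = 39668.4.
∂Q/∂P_r = 523.
E = (523) × (60.8/39668.4) = 0.80160…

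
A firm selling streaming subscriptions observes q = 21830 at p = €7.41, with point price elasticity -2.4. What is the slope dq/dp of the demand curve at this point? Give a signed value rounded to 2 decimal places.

-7070.45

Ed = (dq/dp)·(p/q) ⇒ dq/dp = Ed·q/p = (-2.4)·21830/7.41 = -7070.4453…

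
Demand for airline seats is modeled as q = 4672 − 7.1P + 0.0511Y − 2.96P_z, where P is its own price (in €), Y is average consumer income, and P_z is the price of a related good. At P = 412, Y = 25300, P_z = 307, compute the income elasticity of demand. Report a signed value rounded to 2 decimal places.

At the given values, q = 4672 − 7.1(412) + 0.0511(25300) − 2.96(307) = 2130.91.
∂q/∂Y = 0.0511.
E = (0.0511) × (25300/2130.91) = 0.6067…

0.61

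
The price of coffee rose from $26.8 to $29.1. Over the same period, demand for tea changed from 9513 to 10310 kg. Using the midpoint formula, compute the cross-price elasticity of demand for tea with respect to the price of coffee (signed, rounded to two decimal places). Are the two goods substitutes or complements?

%ΔQ_{tea} = (10310 − 9513)/avg = 797/9911.5 = 0.080411…
%ΔP_{coffee} = (29.1 − 26.8)/avg = 2.3/27.95 = 0.082289…
E_cross = (797/9911.5) / (2.3/27.95) = 0.9771…
E_cross > 0 ⇒ the goods are substitutes.

0.98; substitutes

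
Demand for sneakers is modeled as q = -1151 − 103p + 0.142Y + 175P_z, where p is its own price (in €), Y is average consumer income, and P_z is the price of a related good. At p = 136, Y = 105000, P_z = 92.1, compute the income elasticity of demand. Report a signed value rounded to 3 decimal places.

At the given values, q = -1151 − 103(136) + 0.142(105000) + 175(92.1) = 15868.5.
∂q/∂Y = 0.142.
E = (0.142) × (105000/15868.5) = 0.93959…

0.940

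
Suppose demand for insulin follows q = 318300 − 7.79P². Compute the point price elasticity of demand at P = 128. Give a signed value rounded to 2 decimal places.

-1.34

dq/dP = −2·7.79·P = -1994.24. At P = 128, q = 190668.64.
Ed = (dq/dP)·(P/q) = (-1994.24) × (128/190668.64) = -1.3387…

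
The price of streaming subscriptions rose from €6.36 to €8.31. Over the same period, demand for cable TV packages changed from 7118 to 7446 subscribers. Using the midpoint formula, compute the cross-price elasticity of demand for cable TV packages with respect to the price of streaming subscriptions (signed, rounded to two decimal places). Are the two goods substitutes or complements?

0.17; substitutes

%ΔQ_{cable TV packages} = (7446 − 7118)/avg = 328/7282 = 0.045042…
%ΔP_{streaming subscriptions} = (8.31 − 6.36)/avg = 1.95/7.335 = 0.265848…
E_cross = (328/7282) / (1.95/7.335) = 0.1694…
E_cross > 0 ⇒ the goods are substitutes.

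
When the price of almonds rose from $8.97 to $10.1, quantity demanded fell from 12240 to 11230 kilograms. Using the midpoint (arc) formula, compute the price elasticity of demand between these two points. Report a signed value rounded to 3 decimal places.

-0.726

%ΔQ = (11230 − 12240) / [(12240 + 11230)/2] = -1010/11735 = -0.086067…
%ΔP = (10.1 − 8.97) / [(8.97 + 10.1)/2] = 1.13/9.535 = 0.118510…
Arc Ed = %ΔQ / %ΔP = (-1010/11735) / (1.13/9.535) = -0.72624…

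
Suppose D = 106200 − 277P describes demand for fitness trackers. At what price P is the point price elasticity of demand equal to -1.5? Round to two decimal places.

230.04

Ed = −277P/(106200 − 277P). Set this equal to -1.5:
277P = 1.5·(106200 − 277P) ⇒ 277P(1 + 1.5) = 1.5·106200
P = 1.5·106200 / (277·2.5) = 230.0361…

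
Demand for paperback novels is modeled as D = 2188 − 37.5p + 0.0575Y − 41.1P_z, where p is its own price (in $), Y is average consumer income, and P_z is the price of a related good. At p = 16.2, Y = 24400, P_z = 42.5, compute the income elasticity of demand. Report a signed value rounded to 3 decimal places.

At the given values, D = 2188 − 37.5(16.2) + 0.0575(24400) − 41.1(42.5) = 1236.75.
∂D/∂Y = 0.0575.
E = (0.0575) × (24400/1236.75) = 1.13442…

1.134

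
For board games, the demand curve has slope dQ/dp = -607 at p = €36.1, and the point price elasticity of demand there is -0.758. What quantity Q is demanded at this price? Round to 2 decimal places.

Ed = (dQ/dp)·(p/Q) ⇒ Q = (dQ/dp)·p/Ed = (-607)·36.1/(-0.758) = 28908.5751…

28908.58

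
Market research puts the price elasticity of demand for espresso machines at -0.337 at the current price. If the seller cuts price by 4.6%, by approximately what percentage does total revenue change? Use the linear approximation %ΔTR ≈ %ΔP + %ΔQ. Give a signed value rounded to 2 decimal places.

-3.05%

%ΔQ ≈ Ed × %ΔP = (-0.337) × (-4.6%) = +1.5502%
%ΔTR ≈ %ΔP + %ΔQ = (-4.6%) + (+1.5502%) = -3.0498%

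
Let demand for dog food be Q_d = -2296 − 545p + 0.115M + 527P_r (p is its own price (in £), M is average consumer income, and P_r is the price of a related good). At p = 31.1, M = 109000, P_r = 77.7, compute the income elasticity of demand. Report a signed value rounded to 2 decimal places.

0.37

At the given values, Q_d = -2296 − 545(31.1) + 0.115(109000) + 527(77.7) = 34237.4.
∂Q_d/∂M = 0.115.
E = (0.115) × (109000/34237.4) = 0.3661…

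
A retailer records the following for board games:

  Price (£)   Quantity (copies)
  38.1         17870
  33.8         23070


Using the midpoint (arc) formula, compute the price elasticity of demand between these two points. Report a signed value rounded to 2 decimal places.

%ΔQ = (23070 − 17870) / [(17870 + 23070)/2] = 5200/20470 = 0.254030…
%ΔP = (33.8 − 38.1) / [(38.1 + 33.8)/2] = -4.3/35.95 = -0.119610…
Arc Ed = %ΔQ / %ΔP = (5200/20470) / (-4.3/35.95) = -2.1238…

-2.12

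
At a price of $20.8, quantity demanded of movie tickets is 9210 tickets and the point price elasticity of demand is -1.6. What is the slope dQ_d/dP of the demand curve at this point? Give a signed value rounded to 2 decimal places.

Ed = (dQ_d/dP)·(P/Q_d) ⇒ dQ_d/dP = Ed·Q_d/P = (-1.6)·9210/20.8 = -708.4615…

-708.46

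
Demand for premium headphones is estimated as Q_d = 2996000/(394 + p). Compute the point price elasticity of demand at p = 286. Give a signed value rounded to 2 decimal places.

dQ_d/dp = −2996000/(394 + p)² = -6.47924. At p = 286, Q_d = 4405.88.
Ed = (dQ_d/dp)·(p/Q_d) = (-6.47924) × (286/4405.88) = -0.4205…

-0.42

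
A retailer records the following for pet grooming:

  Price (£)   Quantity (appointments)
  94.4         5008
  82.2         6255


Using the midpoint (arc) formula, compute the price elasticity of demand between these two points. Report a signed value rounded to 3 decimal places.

%ΔQ = (6255 − 5008) / [(5008 + 6255)/2] = 1247/5631.5 = 0.221433…
%ΔP = (82.2 − 94.4) / [(94.4 + 82.2)/2] = -12.2/88.3 = -0.138165…
Arc Ed = %ΔQ / %ΔP = (1247/5631.5) / (-12.2/88.3) = -1.60266…

-1.603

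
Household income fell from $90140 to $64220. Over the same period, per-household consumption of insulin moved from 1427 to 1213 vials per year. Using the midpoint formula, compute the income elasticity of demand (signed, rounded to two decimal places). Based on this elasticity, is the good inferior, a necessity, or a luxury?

0.48; necessity

%ΔQ = (1213 − 1427)/[( 1427 + 1213)/2] = -214/1320 = -0.162121…
%ΔIncome = (64220 − 90140)/[( 90140 + 64220)/2] = -25920/77180 = -0.335838…
E_income = (-214/1320) / (-25920/77180) = 0.4827…
0 < E_income < 1 ⇒ normal good, necessity.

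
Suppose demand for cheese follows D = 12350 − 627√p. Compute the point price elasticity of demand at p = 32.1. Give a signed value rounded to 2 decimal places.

-0.20

dD/dp = −627/(2√p) = -55.3331. At p = 32.1, D = 8797.61.
Ed = (dD/dp)·(p/D) = (-55.3331) × (32.1/8797.61) = -0.2018…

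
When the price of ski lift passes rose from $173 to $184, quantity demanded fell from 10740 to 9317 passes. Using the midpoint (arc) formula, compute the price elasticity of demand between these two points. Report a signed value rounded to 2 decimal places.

%ΔQ = (9317 − 10740) / [(10740 + 9317)/2] = -1423/10028.5 = -0.141895…
%ΔP = (184 − 173) / [(173 + 184)/2] = 11/178.5 = 0.061624…
Arc Ed = %ΔQ / %ΔP = (-1423/10028.5) / (11/178.5) = -2.3025…

-2.30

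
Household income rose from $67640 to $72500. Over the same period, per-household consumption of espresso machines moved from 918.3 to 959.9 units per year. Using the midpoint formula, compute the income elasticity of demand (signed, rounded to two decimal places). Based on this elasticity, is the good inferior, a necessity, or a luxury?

%ΔQ = (959.9 − 918.3)/[( 918.3 + 959.9)/2] = 41.6/939.1 = 0.044297…
%ΔIncome = (72500 − 67640)/[( 67640 + 72500)/2] = 4860/70070 = 0.069359…
E_income = (41.6/939.1) / (4860/70070) = 0.6386…
0 < E_income < 1 ⇒ normal good, necessity.

0.64; necessity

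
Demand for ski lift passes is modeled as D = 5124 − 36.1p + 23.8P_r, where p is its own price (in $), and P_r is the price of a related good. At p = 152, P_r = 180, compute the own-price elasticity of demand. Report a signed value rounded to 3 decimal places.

-1.400

At the given values, D = 5124 − 36.1(152) + 23.8(180) = 3920.8.
∂D/∂p = −36.1.
E = (-36.1) × (152/3920.8) = -1.39951…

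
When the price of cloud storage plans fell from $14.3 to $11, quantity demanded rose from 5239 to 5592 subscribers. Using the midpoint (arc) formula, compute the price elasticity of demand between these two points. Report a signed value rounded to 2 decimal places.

-0.25

%ΔQ = (5592 − 5239) / [(5239 + 5592)/2] = 353/5415.5 = 0.065183…
%ΔP = (11 − 14.3) / [(14.3 + 11)/2] = -3.3/12.65 = -0.260869…
Arc Ed = %ΔQ / %ΔP = (353/5415.5) / (-3.3/12.65) = -0.2498…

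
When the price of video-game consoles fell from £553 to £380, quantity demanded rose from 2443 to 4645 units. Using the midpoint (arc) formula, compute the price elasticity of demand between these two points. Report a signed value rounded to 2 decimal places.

%ΔQ = (4645 − 2443) / [(2443 + 4645)/2] = 2202/3544 = 0.621331…
%ΔP = (380 − 553) / [(553 + 380)/2] = -173/466.5 = -0.370846…
Arc Ed = %ΔQ / %ΔP = (2202/3544) / (-173/466.5) = -1.6754…

-1.68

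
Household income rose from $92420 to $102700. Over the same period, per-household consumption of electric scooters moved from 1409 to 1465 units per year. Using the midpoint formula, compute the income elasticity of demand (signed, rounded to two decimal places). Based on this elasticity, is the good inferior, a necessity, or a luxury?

0.37; necessity

%ΔQ = (1465 − 1409)/[( 1409 + 1465)/2] = 56/1437 = 0.038970…
%ΔIncome = (102700 − 92420)/[( 92420 + 102700)/2] = 10280/97560 = 0.105371…
E_income = (56/1437) / (10280/97560) = 0.3698…
0 < E_income < 1 ⇒ normal good, necessity.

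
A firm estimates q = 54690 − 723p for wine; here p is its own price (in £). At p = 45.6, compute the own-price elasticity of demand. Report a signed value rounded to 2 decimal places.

At the given values, q = 54690 − 723(45.6) = 21721.2.
∂q/∂p = −723.
E = (-723) × (45.6/21721.2) = -1.5178…

-1.52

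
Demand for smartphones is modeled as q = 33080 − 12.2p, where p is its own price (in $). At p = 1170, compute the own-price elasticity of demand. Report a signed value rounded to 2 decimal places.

-0.76

At the given values, q = 33080 − 12.2(1170) = 18806.
∂q/∂p = −12.2.
E = (-12.2) × (1170/18806) = -0.7590…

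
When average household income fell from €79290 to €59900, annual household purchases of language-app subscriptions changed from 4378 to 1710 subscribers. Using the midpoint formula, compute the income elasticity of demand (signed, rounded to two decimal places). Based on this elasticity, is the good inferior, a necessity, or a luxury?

3.15; luxury

%ΔQ = (1710 − 4378)/[( 4378 + 1710)/2] = -2668/3044 = -0.876478…
%ΔIncome = (59900 − 79290)/[( 79290 + 59900)/2] = -19390/69595 = -0.278611…
E_income = (-2668/3044) / (-19390/69595) = 3.1458…
E_income > 1 ⇒ normal good, luxury.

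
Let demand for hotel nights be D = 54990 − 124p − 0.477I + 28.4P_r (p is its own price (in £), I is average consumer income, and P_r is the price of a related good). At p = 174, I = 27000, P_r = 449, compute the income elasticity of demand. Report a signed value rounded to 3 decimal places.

-0.387

At the given values, D = 54990 − 124(174) − 0.477(27000) + 28.4(449) = 33286.6.
∂D/∂I = -0.477.
E = (-0.477) × (27000/33286.6) = -0.38691…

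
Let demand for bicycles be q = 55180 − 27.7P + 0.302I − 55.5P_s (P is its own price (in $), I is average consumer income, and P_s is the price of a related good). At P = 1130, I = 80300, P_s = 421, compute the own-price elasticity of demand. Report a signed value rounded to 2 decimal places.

-1.26

At the given values, q = 55180 − 27.7(1130) + 0.302(80300) − 55.5(421) = 24764.1.
∂q/∂P = −27.7.
E = (-27.7) × (1130/24764.1) = -1.2639…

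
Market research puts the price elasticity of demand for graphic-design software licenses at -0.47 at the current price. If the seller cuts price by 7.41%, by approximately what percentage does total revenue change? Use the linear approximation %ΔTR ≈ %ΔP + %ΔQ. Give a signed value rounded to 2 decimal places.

%ΔQ ≈ Ed × %ΔP = (-0.47) × (-7.41%) = +3.4827%
%ΔTR ≈ %ΔP + %ΔQ = (-7.41%) + (+3.4827%) = -3.9273%

-3.93%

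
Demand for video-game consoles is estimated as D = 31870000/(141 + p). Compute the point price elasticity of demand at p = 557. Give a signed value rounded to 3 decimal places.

-0.798

dD/dp = −31870000/(141 + p)² = -65.4141. At p = 557, D = 45659.
Ed = (dD/dp)·(p/D) = (-65.4141) × (557/45659) = -0.79799…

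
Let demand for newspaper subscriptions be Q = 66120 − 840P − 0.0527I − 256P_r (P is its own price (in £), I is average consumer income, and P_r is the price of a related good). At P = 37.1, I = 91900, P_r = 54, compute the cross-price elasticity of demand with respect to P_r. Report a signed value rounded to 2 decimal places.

-0.85

At the given values, Q = 66120 − 840(37.1) − 0.0527(91900) − 256(54) = 16288.87.
∂Q/∂P_r = -256.
E = (-256) × (54/16288.87) = -0.8486…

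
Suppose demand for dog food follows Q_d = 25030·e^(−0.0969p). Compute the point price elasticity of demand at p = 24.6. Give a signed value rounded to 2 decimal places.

dQ_d/dp = −0.0969·Q_d = -223.635. At p = 24.6, Q_d = 2307.89.
Ed = (dQ_d/dp)·(p/Q_d) = (-223.635) × (24.6/2307.89) = -2.3837…

-2.38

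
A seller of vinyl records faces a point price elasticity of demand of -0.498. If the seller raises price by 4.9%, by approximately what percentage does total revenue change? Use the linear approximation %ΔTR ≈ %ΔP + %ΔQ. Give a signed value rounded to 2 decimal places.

+2.46%

%ΔQ ≈ Ed × %ΔP = (-0.498) × (+4.9%) = -2.4402%
%ΔTR ≈ %ΔP + %ΔQ = (+4.9%) + (-2.4402%) = +2.4598%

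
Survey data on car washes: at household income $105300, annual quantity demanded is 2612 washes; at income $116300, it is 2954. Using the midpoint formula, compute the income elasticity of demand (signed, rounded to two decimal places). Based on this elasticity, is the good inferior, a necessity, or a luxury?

1.24; luxury

%ΔQ = (2954 − 2612)/[( 2612 + 2954)/2] = 342/2783 = 0.122888…
%ΔIncome = (116300 − 105300)/[( 105300 + 116300)/2] = 11000/110800 = 0.099277…
E_income = (342/2783) / (11000/110800) = 1.2378…
E_income > 1 ⇒ normal good, luxury.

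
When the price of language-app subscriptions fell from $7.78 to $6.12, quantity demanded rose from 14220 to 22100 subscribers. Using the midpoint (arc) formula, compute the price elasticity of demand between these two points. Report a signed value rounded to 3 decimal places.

%ΔQ = (22100 − 14220) / [(14220 + 22100)/2] = 7880/18160 = 0.433920…
%ΔP = (6.12 − 7.78) / [(7.78 + 6.12)/2] = -1.66/6.95 = -0.238848…
Arc Ed = %ΔQ / %ΔP = (7880/18160) / (-1.66/6.95) = -1.81671…

-1.817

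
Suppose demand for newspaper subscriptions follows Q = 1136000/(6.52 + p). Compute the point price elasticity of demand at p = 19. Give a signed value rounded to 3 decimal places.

dQ/dp = −1136000/(6.52 + p)² = -1744.28. At p = 19, Q = 44514.1.
Ed = (dQ/dp)·(p/Q) = (-1744.28) × (19/44514.1) = -0.74451…

-0.745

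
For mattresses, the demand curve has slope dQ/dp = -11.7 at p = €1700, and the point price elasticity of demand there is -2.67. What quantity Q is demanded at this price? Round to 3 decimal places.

Ed = (dQ/dp)·(p/Q) ⇒ Q = (dQ/dp)·p/Ed = (-11.7)·1700/(-2.67) = 7449.43820…

7449.438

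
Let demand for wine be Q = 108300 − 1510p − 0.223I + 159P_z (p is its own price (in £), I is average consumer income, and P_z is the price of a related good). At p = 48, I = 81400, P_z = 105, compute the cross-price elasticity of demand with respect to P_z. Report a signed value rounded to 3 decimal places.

At the given values, Q = 108300 − 1510(48) − 0.223(81400) + 159(105) = 34362.8.
∂Q/∂P_z = 159.
E = (159) × (105/34362.8) = 0.48584…

0.486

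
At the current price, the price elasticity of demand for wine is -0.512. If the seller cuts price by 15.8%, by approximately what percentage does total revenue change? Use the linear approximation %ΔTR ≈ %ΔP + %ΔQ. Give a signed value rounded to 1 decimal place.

-7.7%

%ΔQ ≈ Ed × %ΔP = (-0.512) × (-15.8%) = +8.0896%
%ΔTR ≈ %ΔP + %ΔQ = (-15.8%) + (+8.0896%) = -7.7104%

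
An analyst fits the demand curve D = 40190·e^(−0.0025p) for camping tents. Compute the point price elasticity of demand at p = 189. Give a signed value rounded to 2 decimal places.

-0.47

dD/dp = −0.0025·D = -62.6403. At p = 189, D = 25056.1.
Ed = (dD/dp)·(p/D) = (-62.6403) × (189/25056.1) = -0.4725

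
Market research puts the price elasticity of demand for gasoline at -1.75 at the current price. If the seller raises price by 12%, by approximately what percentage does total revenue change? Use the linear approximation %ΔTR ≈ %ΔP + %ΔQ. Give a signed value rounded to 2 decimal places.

%ΔQ ≈ Ed × %ΔP = (-1.75) × (+12%) = -21.0000%
%ΔTR ≈ %ΔP + %ΔQ = (+12%) + (-21.0000%) = -9.0000%

-9.00%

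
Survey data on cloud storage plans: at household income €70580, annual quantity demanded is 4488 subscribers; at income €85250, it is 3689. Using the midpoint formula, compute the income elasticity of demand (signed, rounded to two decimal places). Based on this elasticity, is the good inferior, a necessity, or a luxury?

%ΔQ = (3689 − 4488)/[( 4488 + 3689)/2] = -799/4088.5 = -0.195426…
%ΔIncome = (85250 − 70580)/[( 70580 + 85250)/2] = 14670/77915 = 0.188282…
E_income = (-799/4088.5) / (14670/77915) = -1.0379…
E_income < 0 ⇒ inferior good.

-1.04; inferior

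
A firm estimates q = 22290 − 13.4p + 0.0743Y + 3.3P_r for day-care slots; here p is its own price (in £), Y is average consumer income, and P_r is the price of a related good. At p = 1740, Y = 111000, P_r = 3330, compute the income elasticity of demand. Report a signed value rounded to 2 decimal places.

At the given values, q = 22290 − 13.4(1740) + 0.0743(111000) + 3.3(3330) = 18210.3.
∂q/∂Y = 0.0743.
E = (0.0743) × (111000/18210.3) = 0.4528…

0.45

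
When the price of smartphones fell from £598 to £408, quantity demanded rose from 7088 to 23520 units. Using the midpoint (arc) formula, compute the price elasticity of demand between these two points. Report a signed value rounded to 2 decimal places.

-2.84

%ΔQ = (23520 − 7088) / [(7088 + 23520)/2] = 16432/15304 = 1.073706…
%ΔP = (408 − 598) / [(598 + 408)/2] = -190/503 = -0.377733…
Arc Ed = %ΔQ / %ΔP = (16432/15304) / (-190/503) = -2.8424…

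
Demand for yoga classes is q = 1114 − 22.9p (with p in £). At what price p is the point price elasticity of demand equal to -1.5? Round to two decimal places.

29.19

Ed = −22.9p/(1114 − 22.9p). Set this equal to -1.5:
22.9p = 1.5·(1114 − 22.9p) ⇒ 22.9p(1 + 1.5) = 1.5·1114
p = 1.5·1114 / (22.9·2.5) = 29.1877…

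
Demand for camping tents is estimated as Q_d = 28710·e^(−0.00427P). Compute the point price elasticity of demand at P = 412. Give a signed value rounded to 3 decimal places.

-1.759

dQ_d/dP = −0.00427·Q_d = -21.1073. At P = 412, Q_d = 4943.16.
Ed = (dQ_d/dP)·(P/Q_d) = (-21.1073) × (412/4943.16) = -1.75924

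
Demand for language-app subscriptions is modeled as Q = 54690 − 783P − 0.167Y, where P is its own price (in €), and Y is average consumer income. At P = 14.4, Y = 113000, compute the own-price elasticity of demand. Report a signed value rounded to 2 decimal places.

At the given values, Q = 54690 − 783(14.4) − 0.167(113000) = 24543.8.
∂Q/∂P = −783.
E = (-783) × (14.4/24543.8) = -0.4593…

-0.46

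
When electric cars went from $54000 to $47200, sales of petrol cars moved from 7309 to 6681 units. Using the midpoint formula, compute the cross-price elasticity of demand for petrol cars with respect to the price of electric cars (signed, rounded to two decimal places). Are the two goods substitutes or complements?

%ΔQ_{petrol cars} = (6681 − 7309)/avg = -628/6995 = -0.089778…
%ΔP_{electric cars} = (47200 − 54000)/avg = -6800/50600 = -0.134387…
E_cross = (-628/6995) / (-6800/50600) = 0.6680…
E_cross > 0 ⇒ the goods are substitutes.

0.67; substitutes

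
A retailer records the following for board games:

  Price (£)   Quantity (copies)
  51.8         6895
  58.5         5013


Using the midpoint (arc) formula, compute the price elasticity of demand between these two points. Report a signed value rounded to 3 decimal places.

-2.602

%ΔQ = (5013 − 6895) / [(6895 + 5013)/2] = -1882/5954 = -0.316090…
%ΔP = (58.5 − 51.8) / [(51.8 + 58.5)/2] = 6.7/55.15 = 0.121486…
Arc Ed = %ΔQ / %ΔP = (-1882/5954) / (6.7/55.15) = -2.60184…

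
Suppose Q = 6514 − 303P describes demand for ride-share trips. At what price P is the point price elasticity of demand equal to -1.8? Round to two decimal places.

13.82

Ed = −303P/(6514 − 303P). Set this equal to -1.8:
303P = 1.8·(6514 − 303P) ⇒ 303P(1 + 1.8) = 1.8·6514
P = 1.8·6514 / (303·2.8) = 13.8203…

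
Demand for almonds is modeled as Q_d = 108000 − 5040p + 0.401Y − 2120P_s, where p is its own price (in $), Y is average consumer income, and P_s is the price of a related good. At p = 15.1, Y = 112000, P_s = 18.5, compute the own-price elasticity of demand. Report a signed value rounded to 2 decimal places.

At the given values, Q_d = 108000 − 5040(15.1) + 0.401(112000) − 2120(18.5) = 37588.
∂Q_d/∂p = −5040.
E = (-5040) × (15.1/37588) = -2.0246…

-2.02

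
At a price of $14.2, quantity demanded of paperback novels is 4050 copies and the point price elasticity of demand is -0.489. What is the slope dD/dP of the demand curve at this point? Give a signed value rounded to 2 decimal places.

Ed = (dD/dP)·(P/D) ⇒ dD/dP = Ed·D/P = (-0.489)·4050/14.2 = -139.4683…

-139.47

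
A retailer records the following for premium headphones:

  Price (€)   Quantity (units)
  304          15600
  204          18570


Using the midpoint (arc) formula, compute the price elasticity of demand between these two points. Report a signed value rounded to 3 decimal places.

%ΔQ = (18570 − 15600) / [(15600 + 18570)/2] = 2970/17085 = 0.173836…
%ΔP = (204 − 304) / [(304 + 204)/2] = -100/254 = -0.393700…
Arc Ed = %ΔQ / %ΔP = (2970/17085) / (-100/254) = -0.44154…

-0.442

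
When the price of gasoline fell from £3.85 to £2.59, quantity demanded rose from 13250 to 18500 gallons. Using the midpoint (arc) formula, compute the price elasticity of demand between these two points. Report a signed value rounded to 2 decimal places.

%ΔQ = (18500 − 13250) / [(13250 + 18500)/2] = 5250/15875 = 0.330708…
%ΔP = (2.59 − 3.85) / [(3.85 + 2.59)/2] = -1.26/3.22 = -0.391304…
Arc Ed = %ΔQ / %ΔP = (5250/15875) / (-1.26/3.22) = -0.8451…

-0.85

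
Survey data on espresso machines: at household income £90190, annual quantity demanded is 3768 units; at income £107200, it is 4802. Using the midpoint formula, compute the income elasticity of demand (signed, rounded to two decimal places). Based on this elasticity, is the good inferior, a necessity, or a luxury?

%ΔQ = (4802 − 3768)/[( 3768 + 4802)/2] = 1034/4285 = 0.241306…
%ΔIncome = (107200 − 90190)/[( 90190 + 107200)/2] = 17010/98695 = 0.172349…
E_income = (1034/4285) / (17010/98695) = 1.4001…
E_income > 1 ⇒ normal good, luxury.

1.40; luxury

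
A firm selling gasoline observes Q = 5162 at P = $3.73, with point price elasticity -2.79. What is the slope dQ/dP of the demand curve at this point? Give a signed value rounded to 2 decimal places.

-3861.12

Ed = (dQ/dP)·(P/Q) ⇒ dQ/dP = Ed·Q/P = (-2.79)·5162/3.73 = -3861.1206…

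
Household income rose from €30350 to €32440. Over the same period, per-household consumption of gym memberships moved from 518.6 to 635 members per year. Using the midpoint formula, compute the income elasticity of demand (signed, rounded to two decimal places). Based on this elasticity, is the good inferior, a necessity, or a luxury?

3.03; luxury

%ΔQ = (635 − 518.6)/[( 518.6 + 635)/2] = 116.4/576.8 = 0.201803…
%ΔIncome = (32440 − 30350)/[( 30350 + 32440)/2] = 2090/31395 = 0.066571…
E_income = (116.4/576.8) / (2090/31395) = 3.0313…
E_income > 1 ⇒ normal good, luxury.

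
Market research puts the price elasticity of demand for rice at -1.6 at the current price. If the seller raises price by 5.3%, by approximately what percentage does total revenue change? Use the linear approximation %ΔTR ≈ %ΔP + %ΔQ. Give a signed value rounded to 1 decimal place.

-3.2%

%ΔQ ≈ Ed × %ΔP = (-1.6) × (+5.3%) = -8.4800%
%ΔTR ≈ %ΔP + %ΔQ = (+5.3%) + (-8.4800%) = -3.1800%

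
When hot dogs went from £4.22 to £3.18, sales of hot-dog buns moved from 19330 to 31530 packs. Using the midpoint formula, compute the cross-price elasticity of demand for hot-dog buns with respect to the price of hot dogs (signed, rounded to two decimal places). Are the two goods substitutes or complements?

%ΔQ_{hot-dog buns} = (31530 − 19330)/avg = 12200/25430 = 0.479748…
%ΔP_{hot dogs} = (3.18 − 4.22)/avg = -1.04/3.7 = -0.281081…
E_cross = (12200/25430) / (-1.04/3.7) = -1.7067…
E_cross < 0 ⇒ the goods are complements.

-1.71; complements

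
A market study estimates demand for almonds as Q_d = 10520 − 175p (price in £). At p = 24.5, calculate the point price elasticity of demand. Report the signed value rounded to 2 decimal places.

dQ_d/dp = −175. At p = 24.5, Q_d = 10520 − 175(24.5) = 6232.5.
Ed = (dQ_d/dp)·(p/Q_d) = −175 × (24.5/6232.5) = -0.6879…

-0.69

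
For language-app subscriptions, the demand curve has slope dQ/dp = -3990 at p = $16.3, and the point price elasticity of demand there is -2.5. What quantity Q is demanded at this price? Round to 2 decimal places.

Ed = (dQ/dp)·(p/Q) ⇒ Q = (dQ/dp)·p/Ed = (-3990)·16.3/(-2.5) = 26014.8

26014.80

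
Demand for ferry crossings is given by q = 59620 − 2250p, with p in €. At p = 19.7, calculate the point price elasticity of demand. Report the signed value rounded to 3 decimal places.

-2.898

dq/dp = −2250. At p = 19.7, q = 59620 − 2250(19.7) = 15295.
Ed = (dq/dp)·(p/q) = −2250 × (19.7/15295) = -2.89800…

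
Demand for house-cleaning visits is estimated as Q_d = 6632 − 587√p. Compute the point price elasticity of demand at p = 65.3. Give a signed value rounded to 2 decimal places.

-1.26

dQ_d/dp = −587/(2√p) = -36.3205. At p = 65.3, Q_d = 1888.55.
Ed = (dQ_d/dp)·(p/Q_d) = (-36.3205) × (65.3/1888.55) = -1.2558…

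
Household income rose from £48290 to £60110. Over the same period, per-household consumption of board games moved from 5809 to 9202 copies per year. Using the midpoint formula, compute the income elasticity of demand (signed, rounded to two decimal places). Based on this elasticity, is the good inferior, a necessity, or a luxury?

2.07; luxury

%ΔQ = (9202 − 5809)/[( 5809 + 9202)/2] = 3393/7505.5 = 0.452068…
%ΔIncome = (60110 − 48290)/[( 48290 + 60110)/2] = 11820/54200 = 0.218081…
E_income = (3393/7505.5) / (11820/54200) = 2.0729…
E_income > 1 ⇒ normal good, luxury.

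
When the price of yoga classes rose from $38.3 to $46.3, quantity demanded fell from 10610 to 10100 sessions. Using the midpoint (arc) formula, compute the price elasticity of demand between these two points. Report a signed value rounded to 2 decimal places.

-0.26

%ΔQ = (10100 − 10610) / [(10610 + 10100)/2] = -510/10355 = -0.049251…
%ΔP = (46.3 − 38.3) / [(38.3 + 46.3)/2] = 8/42.3 = 0.189125…
Arc Ed = %ΔQ / %ΔP = (-510/10355) / (8/42.3) = -0.2604…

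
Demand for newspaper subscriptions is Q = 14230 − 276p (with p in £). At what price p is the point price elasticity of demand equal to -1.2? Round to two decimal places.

28.12

Ed = −276p/(14230 − 276p). Set this equal to -1.2:
276p = 1.2·(14230 − 276p) ⇒ 276p(1 + 1.2) = 1.2·14230
p = 1.2·14230 / (276·2.2) = 28.1225…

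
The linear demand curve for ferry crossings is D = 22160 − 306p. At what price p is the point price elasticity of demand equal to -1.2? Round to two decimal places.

Ed = −306p/(22160 − 306p). Set this equal to -1.2:
306p = 1.2·(22160 − 306p) ⇒ 306p(1 + 1.2) = 1.2·22160
p = 1.2·22160 / (306·2.2) = 39.5008…

39.50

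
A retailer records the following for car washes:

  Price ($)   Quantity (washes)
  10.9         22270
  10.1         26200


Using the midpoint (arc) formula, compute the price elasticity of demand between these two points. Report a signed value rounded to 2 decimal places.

%ΔQ = (26200 − 22270) / [(22270 + 26200)/2] = 3930/24235 = 0.162162…
%ΔP = (10.1 − 10.9) / [(10.9 + 10.1)/2] = -0.8/10.5 = -0.076190…
Arc Ed = %ΔQ / %ΔP = (3930/24235) / (-0.8/10.5) = -2.1283…

-2.13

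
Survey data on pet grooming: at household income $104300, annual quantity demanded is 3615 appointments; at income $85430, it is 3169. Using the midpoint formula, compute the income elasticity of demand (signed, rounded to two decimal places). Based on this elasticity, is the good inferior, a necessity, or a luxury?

%ΔQ = (3169 − 3615)/[( 3615 + 3169)/2] = -446/3392 = -0.131485…
%ΔIncome = (85430 − 104300)/[( 104300 + 85430)/2] = -18870/94865 = -0.198914…
E_income = (-446/3392) / (-18870/94865) = 0.6610…
0 < E_income < 1 ⇒ normal good, necessity.

0.66; necessity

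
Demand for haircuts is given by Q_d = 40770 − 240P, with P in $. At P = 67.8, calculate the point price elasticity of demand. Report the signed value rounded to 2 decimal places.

-0.66

dQ_d/dP = −240. At P = 67.8, Q_d = 40770 − 240(67.8) = 24498.
Ed = (dQ_d/dP)·(P/Q_d) = −240 × (67.8/24498) = -0.6642…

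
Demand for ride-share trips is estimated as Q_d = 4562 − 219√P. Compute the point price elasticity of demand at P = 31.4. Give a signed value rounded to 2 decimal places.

dQ_d/dP = −219/(2√P) = -19.5411. At P = 31.4, Q_d = 3334.82.
Ed = (dQ_d/dP)·(P/Q_d) = (-19.5411) × (31.4/3334.82) = -0.1839…

-0.18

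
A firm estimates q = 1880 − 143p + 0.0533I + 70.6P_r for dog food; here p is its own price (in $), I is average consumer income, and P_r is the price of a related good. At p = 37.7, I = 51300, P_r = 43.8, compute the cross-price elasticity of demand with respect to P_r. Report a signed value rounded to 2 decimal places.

1.34

At the given values, q = 1880 − 143(37.7) + 0.0533(51300) + 70.6(43.8) = 2315.47.
∂q/∂P_r = 70.6.
E = (70.6) × (43.8/2315.47) = 1.3354…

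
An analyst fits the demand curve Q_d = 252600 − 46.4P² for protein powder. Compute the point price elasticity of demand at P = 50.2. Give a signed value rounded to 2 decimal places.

-1.72

dQ_d/dP = −2·46.4·P = -4658.56. At P = 50.2, Q_d = 135670.144.
Ed = (dQ_d/dP)·(P/Q_d) = (-4658.56) × (50.2/135670.144) = -1.7237…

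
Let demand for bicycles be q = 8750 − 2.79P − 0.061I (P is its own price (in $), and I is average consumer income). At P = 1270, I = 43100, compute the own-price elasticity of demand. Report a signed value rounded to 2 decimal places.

-1.37

At the given values, q = 8750 − 2.79(1270) − 0.061(43100) = 2577.6.
∂q/∂P = −2.79.
E = (-2.79) × (1270/2577.6) = -1.3746…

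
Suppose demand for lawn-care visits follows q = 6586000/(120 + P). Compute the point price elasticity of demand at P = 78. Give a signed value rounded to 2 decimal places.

dq/dP = −6586000/(120 + P)² = -167.993. At P = 78, q = 33262.6.
Ed = (dq/dP)·(P/q) = (-167.993) × (78/33262.6) = -0.3939…

-0.39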